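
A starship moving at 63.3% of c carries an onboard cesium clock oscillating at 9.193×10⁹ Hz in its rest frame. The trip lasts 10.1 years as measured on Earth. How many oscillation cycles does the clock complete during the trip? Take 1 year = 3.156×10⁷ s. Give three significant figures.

N = 2.27×10¹⁸

β = 0.633; γ = 1/√(1 − 0.633²) = 1/√0.5993 = 1.292
The oscillator's own cycle count is N = f × τ where τ is the proper time on the ship. τ = Δt/γ = 10.1/1.292 = 7.819 years = 2.468×10⁸ s.
N = 9.193×10⁹ × 2.468×10⁸ = 2.269×10¹⁸.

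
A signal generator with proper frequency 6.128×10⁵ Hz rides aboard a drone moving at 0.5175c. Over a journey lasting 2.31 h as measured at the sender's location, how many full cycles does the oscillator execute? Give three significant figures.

N = 4.36×10⁹

γ = 1/√(1 − 0.5175²) = 1/√0.7322 = 1.169
The oscillator's own cycle count is N = f × τ where τ is the proper time aboard the drone. τ = Δt/γ = 2.31/1.169 = 1.977 h = 7.116×10³ s.
N = 6.128×10⁵ × 7.116×10³ = 4.361×10⁹.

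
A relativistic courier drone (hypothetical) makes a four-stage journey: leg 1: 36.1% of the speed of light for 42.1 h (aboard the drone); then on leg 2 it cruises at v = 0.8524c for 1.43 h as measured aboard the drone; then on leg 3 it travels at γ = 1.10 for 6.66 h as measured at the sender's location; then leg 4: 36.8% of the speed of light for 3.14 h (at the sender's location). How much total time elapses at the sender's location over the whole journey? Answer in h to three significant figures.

Leg 1: β = 0.361; γ = 1/√(1 − 0.361²) = 1/√0.8697 = 1.072; Δt_1 = 1.072 × 42.1 = 45.14 h.
Leg 2: γ = 1/√(1 − 0.8524²) = 1/√0.2734 = 1.912; Δt_2 = 1.912 × 1.43 = 2.735 h.
Leg 3: 6.66 h is already measured at the sender's location.
Leg 4: 3.14 h is already measured at the sender's location.
Total: 45.14 + 2.735 + 6.660 + 3.140 h.

Δt = 57.7 h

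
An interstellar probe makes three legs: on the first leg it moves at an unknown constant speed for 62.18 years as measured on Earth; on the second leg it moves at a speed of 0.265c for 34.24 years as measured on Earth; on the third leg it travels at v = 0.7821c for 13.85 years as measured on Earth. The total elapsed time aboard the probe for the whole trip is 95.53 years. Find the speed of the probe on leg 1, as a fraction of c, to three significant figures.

β = 0.499

Leg 1: speed unknown; τ_1 = 62.18/γ_1.
Leg 2: γ = 1/√(1 − 0.265²) = 1/√0.9298 = 1.037; τ_2 = 34.24/1.037 = 33.02 years.
Leg 3: γ = 1/√(1 − 0.7821²) = 1/√0.3883 = 1.605; τ_3 = 13.85/1.605 = 8.631 years.
Total proper time: τ_1 + 33.02 + 8.631 = 95.53, so τ_1 = 95.53 − 41.65 = 53.88 years.
γ_1 = 62.18/53.88 = 1.154; β = √(1 − 1/γ²) = √0.2491.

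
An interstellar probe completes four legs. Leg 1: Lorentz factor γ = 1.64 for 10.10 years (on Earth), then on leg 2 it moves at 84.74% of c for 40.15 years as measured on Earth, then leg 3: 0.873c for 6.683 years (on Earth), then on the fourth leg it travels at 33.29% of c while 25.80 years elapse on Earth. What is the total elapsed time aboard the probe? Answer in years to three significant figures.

Leg 1: γ = 1.64; τ_1 = 10.10/1.640 = 6.159 years.
Leg 2: β = 0.8474; γ = 1/√(1 − 0.8474²) = 1/√0.2819 = 1.883; τ_2 = 40.15/1.883 = 21.32 years.
Leg 3: γ = 1/√(1 − 0.873²) = 1/√0.2379 = 2.050; τ_3 = 6.683/2.050 = 3.259 years.
Leg 4: β = 0.3329; γ = 1/√(1 − 0.3329²) = 1/√0.8892 = 1.060; τ_4 = 25.80/1.060 = 24.33 years.
Total: 6.159 + 21.32 + 3.259 + 24.33 years.

τ = 55.1 years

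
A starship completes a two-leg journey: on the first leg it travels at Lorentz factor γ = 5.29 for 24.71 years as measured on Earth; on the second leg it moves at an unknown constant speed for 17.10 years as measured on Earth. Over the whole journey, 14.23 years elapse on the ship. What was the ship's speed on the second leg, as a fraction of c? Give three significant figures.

β = 0.829

Leg 1: γ = 5.29; τ_1 = 24.71/5.290 = 4.671 years.
Leg 2: speed unknown; τ_2 = 17.10/γ_2.
Total proper time: 4.671 + τ_2 = 14.23, so τ_2 = 14.23 − 4.671 = 9.559 years.
γ_2 = 17.10/9.559 = 1.789; β = √(1 − 1/γ²) = √0.6875.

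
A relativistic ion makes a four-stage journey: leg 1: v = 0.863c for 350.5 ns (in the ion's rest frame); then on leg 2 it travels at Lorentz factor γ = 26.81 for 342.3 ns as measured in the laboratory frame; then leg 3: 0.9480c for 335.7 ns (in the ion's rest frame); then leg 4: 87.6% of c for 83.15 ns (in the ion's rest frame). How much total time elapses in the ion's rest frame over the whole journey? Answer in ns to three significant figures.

τ = 782 ns

Leg 1: 350.5 ns is already measured in the ion's rest frame.
Leg 2: γ = 26.81; τ_2 = 342.3/26.81 = 12.77 ns.
Leg 3: 335.7 ns is already measured in the ion's rest frame.
Leg 4: 83.15 ns is already measured in the ion's rest frame.
Total: 350.5 + 12.77 + 335.7 + 83.15 ns.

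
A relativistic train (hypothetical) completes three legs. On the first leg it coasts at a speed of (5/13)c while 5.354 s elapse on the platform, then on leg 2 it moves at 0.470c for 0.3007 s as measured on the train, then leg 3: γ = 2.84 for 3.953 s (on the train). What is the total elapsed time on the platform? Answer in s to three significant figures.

Leg 1: 5.354 s is already measured on the platform.
Leg 2: γ = 1/√(1 − 0.470²) = 1/√0.7791 = 1.133; Δt_2 = 1.133 × 0.3007 = 0.3407 s.
Leg 3: γ = 2.84; Δt_3 = 2.840 × 3.953 = 11.23 s.
Total: 5.354 + 0.3407 + 11.23 s.

Δt = 16.9 s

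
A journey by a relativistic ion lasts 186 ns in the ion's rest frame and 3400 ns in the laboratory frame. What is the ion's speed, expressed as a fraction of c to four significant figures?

The proper time is measured in the ion's rest frame (both events occur at the ion's location); Δt is measured in the laboratory frame. γ = Δt/τ = 3400/186 = 18.28.
β = √(1 − 1/γ²) = √(1 − 0.002993) = √0.9970

β = 0.9985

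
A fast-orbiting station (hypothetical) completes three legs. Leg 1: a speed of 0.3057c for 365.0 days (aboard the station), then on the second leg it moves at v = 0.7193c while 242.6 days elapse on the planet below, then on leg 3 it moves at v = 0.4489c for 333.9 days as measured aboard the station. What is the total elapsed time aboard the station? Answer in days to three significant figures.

Leg 1: 365.0 days is already measured aboard the station.
Leg 2: γ = 1/√(1 − 0.7193²) = 1/√0.4826 = 1.439; τ_2 = 242.6/1.439 = 168.5 days.
Leg 3: 333.9 days is already measured aboard the station.
Total: 365.0 + 168.5 + 333.9 days.

τ = 867 days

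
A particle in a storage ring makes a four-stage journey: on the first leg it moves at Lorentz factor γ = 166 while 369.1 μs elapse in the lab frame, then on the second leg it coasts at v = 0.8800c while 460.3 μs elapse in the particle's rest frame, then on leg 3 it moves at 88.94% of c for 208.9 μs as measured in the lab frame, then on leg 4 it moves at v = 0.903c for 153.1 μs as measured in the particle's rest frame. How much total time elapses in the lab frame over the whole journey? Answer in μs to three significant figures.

Leg 1: 369.1 μs is already measured in the lab frame.
Leg 2: γ = 1/√(1 − 0.8800²) = 1/√0.2256 = 2.105; Δt_2 = 2.105 × 460.3 = 969.1 μs.
Leg 3: 208.9 μs is already measured in the lab frame.
Leg 4: γ = 1/√(1 − 0.903²) = 1/√0.1846 = 2.328; Δt_4 = 2.328 × 153.1 = 356.3 μs.
Total: 369.1 + 969.1 + 208.9 + 356.3 μs.

Δt = 1900 μs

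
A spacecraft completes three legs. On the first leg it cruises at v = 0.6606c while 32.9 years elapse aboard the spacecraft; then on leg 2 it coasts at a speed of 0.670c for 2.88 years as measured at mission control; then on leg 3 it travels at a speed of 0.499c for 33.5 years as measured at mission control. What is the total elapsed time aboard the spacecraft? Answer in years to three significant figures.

τ = 64.1 years

Leg 1: 32.9 years is already measured aboard the spacecraft.
Leg 2: γ = 1/√(1 − 0.670²) = 1/√0.5511 = 1.347; τ_2 = 2.88/1.347 = 2.138 years.
Leg 3: γ = 1/√(1 − 0.499²) = 1/√0.7510 = 1.154; τ_3 = 33.5/1.154 = 29.03 years.
Total: 32.90 + 2.138 + 29.03 years.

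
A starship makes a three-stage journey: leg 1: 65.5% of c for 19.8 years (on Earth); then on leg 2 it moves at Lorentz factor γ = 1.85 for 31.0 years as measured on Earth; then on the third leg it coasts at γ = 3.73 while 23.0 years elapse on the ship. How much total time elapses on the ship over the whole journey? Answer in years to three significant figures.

τ = 54.7 years

Leg 1: β = 0.655; γ = 1/√(1 − 0.655²) = 1/√0.5710 = 1.323; τ_1 = 19.8/1.323 = 14.96 years.
Leg 2: γ = 1.85; τ_2 = 31.0/1.850 = 16.76 years.
Leg 3: 23.0 years is already measured on the ship.
Total: 14.96 + 16.76 + 23.00 years.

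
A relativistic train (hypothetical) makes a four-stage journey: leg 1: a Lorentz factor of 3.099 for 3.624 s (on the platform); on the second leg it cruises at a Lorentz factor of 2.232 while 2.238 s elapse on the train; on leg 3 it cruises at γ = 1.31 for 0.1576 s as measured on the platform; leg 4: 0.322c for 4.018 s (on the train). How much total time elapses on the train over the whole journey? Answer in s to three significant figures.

Leg 1: γ = 3.099; τ_1 = 3.624/3.099 = 1.169 s.
Leg 2: 2.238 s is already measured on the train.
Leg 3: γ = 1.31; τ_3 = 0.1576/1.310 = 0.1203 s.
Leg 4: 4.018 s is already measured on the train.
Total: 1.169 + 2.238 + 0.1203 + 4.018 s.

τ = 7.55 s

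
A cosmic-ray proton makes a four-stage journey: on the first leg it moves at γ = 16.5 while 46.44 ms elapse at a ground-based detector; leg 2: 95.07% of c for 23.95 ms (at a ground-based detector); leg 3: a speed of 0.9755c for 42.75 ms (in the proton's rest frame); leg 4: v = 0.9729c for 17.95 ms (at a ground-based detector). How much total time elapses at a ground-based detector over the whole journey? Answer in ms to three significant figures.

Leg 1: 46.44 ms is already measured at a ground-based detector.
Leg 2: 23.95 ms is already measured at a ground-based detector.
Leg 3: γ = 1/√(1 − 0.9755²) = 1/√0.04840 = 4.545; Δt_3 = 4.545 × 42.75 = 194.3 ms.
Leg 4: 17.95 ms is already measured at a ground-based detector.
Total: 46.44 + 23.95 + 194.3 + 17.95 ms.

Δt = 283 ms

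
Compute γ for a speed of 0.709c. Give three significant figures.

γ = 1/√(1 − 0.709²) = 1/√0.4973 = 1.418

γ = 1.42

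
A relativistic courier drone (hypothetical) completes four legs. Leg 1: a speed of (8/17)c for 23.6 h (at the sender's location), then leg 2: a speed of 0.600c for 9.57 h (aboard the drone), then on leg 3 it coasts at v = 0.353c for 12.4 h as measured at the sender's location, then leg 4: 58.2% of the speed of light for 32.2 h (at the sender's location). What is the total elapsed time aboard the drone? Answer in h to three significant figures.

Leg 1: γ = 1/√(1 − (8/17)²) = 17/15 ≈ 1.133; τ_1 = 23.6/1.133 = 20.82 h.
Leg 2: 9.57 h is already measured aboard the drone.
Leg 3: γ = 1/√(1 − 0.353²) = 1/√0.8754 = 1.069; τ_3 = 12.4/1.069 = 11.60 h.
Leg 4: β = 0.582; γ = 1/√(1 − 0.582²) = 1/√0.6613 = 1.230; τ_4 = 32.2/1.230 = 26.18 h.
Total: 20.82 + 9.570 + 11.60 + 26.18 h.

τ = 68.2 h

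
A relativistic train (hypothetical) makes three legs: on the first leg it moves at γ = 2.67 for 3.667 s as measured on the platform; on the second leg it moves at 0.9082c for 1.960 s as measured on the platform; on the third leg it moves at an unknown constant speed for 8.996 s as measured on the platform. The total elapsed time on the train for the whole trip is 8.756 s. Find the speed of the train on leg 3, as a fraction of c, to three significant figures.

β = 0.684

Leg 1: γ = 2.67; τ_1 = 3.667/2.670 = 1.373 s.
Leg 2: γ = 1/√(1 − 0.9082²) = 1/√0.1752 = 2.389; τ_2 = 1.960/2.389 = 0.8203 s.
Leg 3: speed unknown; τ_3 = 8.996/γ_3.
Total proper time: 1.373 + 0.8203 + τ_3 = 8.756, so τ_3 = 8.756 − 2.194 = 6.562 s.
γ_3 = 8.996/6.562 = 1.371; β = √(1 − 1/γ²) = √0.4679.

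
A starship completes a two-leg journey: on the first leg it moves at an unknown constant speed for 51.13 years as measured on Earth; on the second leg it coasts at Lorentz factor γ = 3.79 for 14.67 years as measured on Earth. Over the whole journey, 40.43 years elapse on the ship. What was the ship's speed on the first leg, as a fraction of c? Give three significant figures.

β = 0.699

Leg 1: speed unknown; τ_1 = 51.13/γ_1.
Leg 2: γ = 3.79; τ_2 = 14.67/3.790 = 3.871 years.
Total proper time: τ_1 + 3.871 = 40.43, so τ_1 = 40.43 − 3.871 = 36.56 years.
γ_1 = 51.13/36.56 = 1.399; β = √(1 − 1/γ²) = √0.4887.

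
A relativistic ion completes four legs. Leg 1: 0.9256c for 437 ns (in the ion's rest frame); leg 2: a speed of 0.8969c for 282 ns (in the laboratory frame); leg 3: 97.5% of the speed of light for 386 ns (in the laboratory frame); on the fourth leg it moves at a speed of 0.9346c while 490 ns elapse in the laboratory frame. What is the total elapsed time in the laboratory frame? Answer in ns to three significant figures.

Δt = 2310 ns

Leg 1: γ = 1/√(1 − 0.9256²) = 1/√0.1433 = 2.642; Δt_1 = 2.642 × 437 = 1155 ns.
Leg 2: 282 ns is already measured in the laboratory frame.
Leg 3: 386 ns is already measured in the laboratory frame.
Leg 4: 490 ns is already measured in the laboratory frame.
Total: 1155 + 282.0 + 386.0 + 490.0 ns.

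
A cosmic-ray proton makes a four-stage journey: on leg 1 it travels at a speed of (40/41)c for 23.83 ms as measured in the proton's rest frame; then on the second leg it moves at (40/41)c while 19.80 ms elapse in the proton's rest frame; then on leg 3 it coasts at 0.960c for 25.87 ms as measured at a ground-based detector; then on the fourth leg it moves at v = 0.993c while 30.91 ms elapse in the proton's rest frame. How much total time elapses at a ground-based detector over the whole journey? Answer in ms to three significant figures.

Leg 1: γ = 1/√(1 − (40/41)²) = 41/9 ≈ 4.556; Δt_1 = 4.556 × 23.83 = 108.6 ms.
Leg 2: γ = 1/√(1 − (40/41)²) = 41/9 ≈ 4.556; Δt_2 = 4.556 × 19.80 = 90.20 ms.
Leg 3: 25.87 ms is already measured at a ground-based detector.
Leg 4: γ = 1/√(1 − 0.993²) = 1/√0.01395 = 8.466; Δt_4 = 8.466 × 30.91 = 261.7 ms.
Total: 108.6 + 90.20 + 25.87 + 261.7 ms.

Δt = 486 ms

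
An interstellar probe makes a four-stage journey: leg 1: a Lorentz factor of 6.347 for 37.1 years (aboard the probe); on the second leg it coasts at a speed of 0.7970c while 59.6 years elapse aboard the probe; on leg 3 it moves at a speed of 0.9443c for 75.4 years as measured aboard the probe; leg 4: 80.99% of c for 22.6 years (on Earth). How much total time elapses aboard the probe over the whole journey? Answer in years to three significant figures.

τ = 185 years

Leg 1: 37.1 years is already measured aboard the probe.
Leg 2: 59.6 years is already measured aboard the probe.
Leg 3: 75.4 years is already measured aboard the probe.
Leg 4: β = 0.8099; γ = 1/√(1 − 0.8099²) = 1/√0.3441 = 1.705; τ_4 = 22.6/1.705 = 13.26 years.
Total: 37.10 + 59.60 + 75.40 + 13.26 years.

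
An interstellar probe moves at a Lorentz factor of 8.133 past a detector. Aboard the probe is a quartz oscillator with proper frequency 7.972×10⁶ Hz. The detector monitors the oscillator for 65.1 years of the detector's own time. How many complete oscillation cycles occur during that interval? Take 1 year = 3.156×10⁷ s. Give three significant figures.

N = 2.01×10¹⁵

γ = 8.133
During 65.1 years of lab time, the oscillator's proper time advances by τ = Δt/γ = 65.1/8.133 = 8.004 years = 2.526×10⁸ s.
N = f × τ = 7.972×10⁶ × 2.526×10⁸ = 2.014×10¹⁵.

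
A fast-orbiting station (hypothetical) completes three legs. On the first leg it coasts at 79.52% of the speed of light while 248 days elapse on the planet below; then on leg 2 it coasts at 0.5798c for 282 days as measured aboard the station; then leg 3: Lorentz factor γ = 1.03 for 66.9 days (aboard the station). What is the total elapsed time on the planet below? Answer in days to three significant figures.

Leg 1: 248 days is already measured on the planet below.
Leg 2: γ = 1/√(1 − 0.5798²) = 1/√0.6638 = 1.227; Δt_2 = 1.227 × 282 = 346.1 days.
Leg 3: γ = 1.03; Δt_3 = 1.030 × 66.9 = 68.91 days.
Total: 248.0 + 346.1 + 68.91 days.

Δt = 663 days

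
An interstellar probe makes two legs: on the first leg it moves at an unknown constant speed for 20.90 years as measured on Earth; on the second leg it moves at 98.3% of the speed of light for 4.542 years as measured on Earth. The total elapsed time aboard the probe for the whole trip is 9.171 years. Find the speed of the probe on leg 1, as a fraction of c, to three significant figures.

Leg 1: speed unknown; τ_1 = 20.90/γ_1.
Leg 2: β = 0.983; γ = 1/√(1 − 0.983²) = 1/√0.03371 = 5.446; τ_2 = 4.542/5.446 = 0.8339 years.
Total proper time: τ_1 + 0.8339 = 9.171, so τ_1 = 9.171 − 0.8339 = 8.337 years.
γ_1 = 20.90/8.337 = 2.507; β = √(1 − 1/γ²) = √0.8409.

β = 0.917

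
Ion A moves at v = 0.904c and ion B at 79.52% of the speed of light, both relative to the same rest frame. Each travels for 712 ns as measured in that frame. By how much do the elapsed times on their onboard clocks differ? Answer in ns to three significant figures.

A: γ = 1/√(1 − 0.904²) = 1/√0.1828 = 2.339; τ_A = 712/2.339 = 304.4 ns.
B: β = 0.7952; γ = 1/√(1 − 0.7952²) = 1/√0.3677 = 1.649; τ_B = 712/1.649 = 431.7 ns.

|τ_A − τ_B| = 127 ns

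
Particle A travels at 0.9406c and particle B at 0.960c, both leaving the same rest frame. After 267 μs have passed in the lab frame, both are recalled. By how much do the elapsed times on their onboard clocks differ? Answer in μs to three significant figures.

A: γ = 1/√(1 − 0.9406²) = 1/√0.1153 = 2.945; τ_A = 267/2.945 = 90.65 μs.
B: γ = 1/√(1 − 0.960²) = 25/7 ≈ 3.571; τ_B = 267/3.571 = 74.76 μs.

|τ_A − τ_B| = 15.9 μs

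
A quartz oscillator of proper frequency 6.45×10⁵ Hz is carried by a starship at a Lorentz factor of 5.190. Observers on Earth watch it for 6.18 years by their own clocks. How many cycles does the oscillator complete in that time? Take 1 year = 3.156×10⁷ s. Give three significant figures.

N = 2.42×10¹³

γ = 5.190
During 6.18 years of lab time, the oscillator's proper time advances by τ = Δt/γ = 6.18/5.190 = 1.191 years = 3.758×10⁷ s.
N = f × τ = 6.45×10⁵ × 3.758×10⁷ = 2.424×10¹³.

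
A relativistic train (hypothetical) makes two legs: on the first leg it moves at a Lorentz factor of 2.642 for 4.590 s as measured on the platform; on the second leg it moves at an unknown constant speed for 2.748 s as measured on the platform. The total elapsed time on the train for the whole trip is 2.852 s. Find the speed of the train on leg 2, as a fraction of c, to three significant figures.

β = 0.914

Leg 1: γ = 2.642; τ_1 = 4.590/2.642 = 1.737 s.
Leg 2: speed unknown; τ_2 = 2.748/γ_2.
Total proper time: 1.737 + τ_2 = 2.852, so τ_2 = 2.852 − 1.737 = 1.115 s.
γ_2 = 2.748/1.115 = 2.465; β = √(1 − 1/γ²) = √0.8355.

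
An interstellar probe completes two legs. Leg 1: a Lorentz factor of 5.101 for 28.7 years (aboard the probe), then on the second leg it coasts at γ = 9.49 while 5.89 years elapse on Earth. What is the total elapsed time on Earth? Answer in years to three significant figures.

Leg 1: γ = 5.101; Δt_1 = 5.101 × 28.7 = 146.4 years.
Leg 2: 5.89 years is already measured on Earth.
Total: 146.4 + 5.890 years.

Δt = 152 years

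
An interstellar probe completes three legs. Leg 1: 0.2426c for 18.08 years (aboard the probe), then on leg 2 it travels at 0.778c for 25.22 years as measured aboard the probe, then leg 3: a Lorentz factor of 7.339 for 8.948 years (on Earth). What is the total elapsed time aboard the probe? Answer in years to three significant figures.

Leg 1: 18.08 years is already measured aboard the probe.
Leg 2: 25.22 years is already measured aboard the probe.
Leg 3: γ = 7.339; τ_3 = 8.948/7.339 = 1.219 years.
Total: 18.08 + 25.22 + 1.219 years.

τ = 44.5 years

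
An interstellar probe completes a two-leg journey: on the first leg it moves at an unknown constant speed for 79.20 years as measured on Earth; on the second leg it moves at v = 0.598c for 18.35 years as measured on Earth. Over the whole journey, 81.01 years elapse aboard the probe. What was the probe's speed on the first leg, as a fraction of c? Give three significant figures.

Leg 1: speed unknown; τ_1 = 79.20/γ_1.
Leg 2: γ = 1/√(1 − 0.598²) = 1/√0.6424 = 1.248; τ_2 = 18.35/1.248 = 14.71 years.
Total proper time: τ_1 + 14.71 = 81.01, so τ_1 = 81.01 − 14.71 = 66.30 years.
γ_1 = 79.20/66.30 = 1.195; β = √(1 − 1/γ²) = √0.2992.

β = 0.547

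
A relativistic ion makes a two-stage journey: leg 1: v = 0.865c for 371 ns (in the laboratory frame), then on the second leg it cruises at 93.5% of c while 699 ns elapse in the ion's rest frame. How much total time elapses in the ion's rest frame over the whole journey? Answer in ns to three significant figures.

Leg 1: γ = 1/√(1 − 0.865²) = 1/√0.2518 = 1.993; τ_1 = 371/1.993 = 186.2 ns.
Leg 2: 699 ns is already measured in the ion's rest frame.
Total: 186.2 + 699.0 ns.

τ = 885 ns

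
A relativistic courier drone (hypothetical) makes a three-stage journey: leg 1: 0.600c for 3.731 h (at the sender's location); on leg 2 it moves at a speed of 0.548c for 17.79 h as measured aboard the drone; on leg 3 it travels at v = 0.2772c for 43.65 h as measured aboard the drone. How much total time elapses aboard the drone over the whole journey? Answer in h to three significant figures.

τ = 64.4 h

Leg 1: γ = 1/√(1 − 0.600²) = 5/4 = 1.250; τ_1 = 3.731/1.250 = 2.985 h.
Leg 2: 17.79 h is already measured aboard the drone.
Leg 3: 43.65 h is already measured aboard the drone.
Total: 2.985 + 17.79 + 43.65 h.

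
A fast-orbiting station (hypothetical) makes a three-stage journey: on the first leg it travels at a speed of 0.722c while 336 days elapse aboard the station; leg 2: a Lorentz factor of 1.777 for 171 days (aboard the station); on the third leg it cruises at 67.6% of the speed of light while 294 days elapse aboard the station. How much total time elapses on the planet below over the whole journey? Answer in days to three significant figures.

Leg 1: γ = 1/√(1 − 0.722²) = 1/√0.4787 = 1.445; Δt_1 = 1.445 × 336 = 485.6 days.
Leg 2: γ = 1.777; Δt_2 = 1.777 × 171 = 303.9 days.
Leg 3: β = 0.676; γ = 1/√(1 − 0.676²) = 1/√0.5430 = 1.357; Δt_3 = 1.357 × 294 = 399.0 days.
Total: 485.6 + 303.9 + 399.0 days.

Δt = 1190 days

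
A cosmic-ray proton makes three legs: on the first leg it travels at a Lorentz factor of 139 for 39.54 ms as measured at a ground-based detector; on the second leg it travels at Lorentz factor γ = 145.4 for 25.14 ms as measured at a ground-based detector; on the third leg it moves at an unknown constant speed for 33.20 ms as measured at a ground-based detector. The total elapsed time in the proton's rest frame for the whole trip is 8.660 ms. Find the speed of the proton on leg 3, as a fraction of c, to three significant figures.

β = 0.969

Leg 1: γ = 139; τ_1 = 39.54/139.0 = 0.2845 ms.
Leg 2: γ = 145.4; τ_2 = 25.14/145.4 = 0.1729 ms.
Leg 3: speed unknown; τ_3 = 33.20/γ_3.
Total proper time: 0.2845 + 0.1729 + τ_3 = 8.660, so τ_3 = 8.660 − 0.4574 = 8.203 ms.
γ_3 = 33.20/8.203 = 4.047; β = √(1 − 1/γ²) = √0.9390.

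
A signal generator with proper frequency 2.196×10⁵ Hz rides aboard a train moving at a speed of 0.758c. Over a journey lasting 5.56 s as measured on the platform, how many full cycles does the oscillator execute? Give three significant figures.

γ = 1/√(1 − 0.758²) = 1/√0.4254 = 1.533
The oscillator's own cycle count is N = f × τ where τ is the proper time on the train. τ = Δt/γ = 5.56/1.533 = 3.627 s = 3.627×10⁰ s.
N = 2.196×10⁵ × 3.627×10⁰ = 7.964×10⁵.

N = 7.96×10⁵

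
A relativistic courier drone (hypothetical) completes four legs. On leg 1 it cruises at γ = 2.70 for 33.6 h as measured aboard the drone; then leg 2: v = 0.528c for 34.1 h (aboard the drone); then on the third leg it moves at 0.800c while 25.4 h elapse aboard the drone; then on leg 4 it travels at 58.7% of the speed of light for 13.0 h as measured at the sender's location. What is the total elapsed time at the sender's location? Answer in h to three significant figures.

Δt = 186 h

Leg 1: γ = 2.70; Δt_1 = 2.700 × 33.6 = 90.72 h.
Leg 2: γ = 1/√(1 − 0.528²) = 1/√0.7212 = 1.178; Δt_2 = 1.178 × 34.1 = 40.15 h.
Leg 3: γ = 1/√(1 − 0.800²) = 5/3 ≈ 1.667; Δt_3 = 1.667 × 25.4 = 42.33 h.
Leg 4: 13.0 h is already measured at the sender's location.
Total: 90.72 + 40.15 + 42.33 + 13.00 h.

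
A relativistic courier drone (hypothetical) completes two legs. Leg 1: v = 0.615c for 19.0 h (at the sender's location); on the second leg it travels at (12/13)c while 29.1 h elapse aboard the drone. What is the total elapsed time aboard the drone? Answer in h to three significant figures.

τ = 44.1 h

Leg 1: γ = 1/√(1 − 0.615²) = 1/√0.6218 = 1.268; τ_1 = 19.0/1.268 = 14.98 h.
Leg 2: 29.1 h is already measured aboard the drone.
Total: 14.98 + 29.10 h.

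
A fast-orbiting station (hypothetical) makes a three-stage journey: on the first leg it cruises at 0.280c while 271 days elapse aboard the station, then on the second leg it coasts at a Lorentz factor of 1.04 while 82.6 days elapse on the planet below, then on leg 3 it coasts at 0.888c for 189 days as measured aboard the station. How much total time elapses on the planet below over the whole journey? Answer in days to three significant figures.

Δt = 776 days

Leg 1: γ = 1/√(1 − 0.280²) = 25/24 ≈ 1.042; Δt_1 = 1.042 × 271 = 282.3 days.
Leg 2: 82.6 days is already measured on the planet below.
Leg 3: γ = 1/√(1 − 0.888²) = 1/√0.2115 = 2.175; Δt_3 = 2.175 × 189 = 411.0 days.
Total: 282.3 + 82.60 + 411.0 days.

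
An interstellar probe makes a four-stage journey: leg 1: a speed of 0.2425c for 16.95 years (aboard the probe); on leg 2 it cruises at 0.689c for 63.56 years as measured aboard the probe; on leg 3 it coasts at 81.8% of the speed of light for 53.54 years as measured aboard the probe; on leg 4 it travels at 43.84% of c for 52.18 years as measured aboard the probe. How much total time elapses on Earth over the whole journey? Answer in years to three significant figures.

Leg 1: γ = 1/√(1 − 0.2425²) = 1/√0.9412 = 1.031; Δt_1 = 1.031 × 16.95 = 17.47 years.
Leg 2: γ = 1/√(1 − 0.689²) = 1/√0.5253 = 1.380; Δt_2 = 1.380 × 63.56 = 87.70 years.
Leg 3: β = 0.818; γ = 1/√(1 − 0.818²) = 1/√0.3309 = 1.738; Δt_3 = 1.738 × 53.54 = 93.08 years.
Leg 4: β = 0.4384; γ = 1/√(1 − 0.4384²) = 1/√0.8078 = 1.113; Δt_4 = 1.113 × 52.18 = 58.06 years.
Total: 17.47 + 87.70 + 93.08 + 58.06 years.

Δt = 256 years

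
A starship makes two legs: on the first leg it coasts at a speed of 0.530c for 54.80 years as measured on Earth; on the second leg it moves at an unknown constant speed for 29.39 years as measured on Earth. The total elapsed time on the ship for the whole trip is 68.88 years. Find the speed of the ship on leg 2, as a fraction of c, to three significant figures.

Leg 1: γ = 1/√(1 − 0.530²) = 1/√0.7191 = 1.179; τ_1 = 54.80/1.179 = 46.47 years.
Leg 2: speed unknown; τ_2 = 29.39/γ_2.
Total proper time: 46.47 + τ_2 = 68.88, so τ_2 = 68.88 − 46.47 = 22.41 years.
γ_2 = 29.39/22.41 = 1.311; β = √(1 − 1/γ²) = √0.4186.

β = 0.647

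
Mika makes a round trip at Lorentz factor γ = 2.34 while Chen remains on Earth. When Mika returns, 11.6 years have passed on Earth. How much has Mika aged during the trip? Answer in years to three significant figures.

τ = 4.96 years

γ = 2.34
Mika's clock measures proper time along the trip: τ = Δt/γ = 11.6/2.340 years.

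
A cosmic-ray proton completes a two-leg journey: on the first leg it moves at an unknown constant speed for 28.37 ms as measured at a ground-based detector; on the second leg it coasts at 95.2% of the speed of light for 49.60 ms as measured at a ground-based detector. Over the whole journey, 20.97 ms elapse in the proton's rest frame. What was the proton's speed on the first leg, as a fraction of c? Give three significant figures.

Leg 1: speed unknown; τ_1 = 28.37/γ_1.
Leg 2: β = 0.952; γ = 1/√(1 − 0.952²) = 1/√0.09370 = 3.267; τ_2 = 49.60/3.267 = 15.18 ms.
Total proper time: τ_1 + 15.18 = 20.97, so τ_1 = 20.97 − 15.18 = 5.788 ms.
γ_1 = 28.37/5.788 = 4.902; β = √(1 − 1/γ²) = √0.9584.

β = 0.979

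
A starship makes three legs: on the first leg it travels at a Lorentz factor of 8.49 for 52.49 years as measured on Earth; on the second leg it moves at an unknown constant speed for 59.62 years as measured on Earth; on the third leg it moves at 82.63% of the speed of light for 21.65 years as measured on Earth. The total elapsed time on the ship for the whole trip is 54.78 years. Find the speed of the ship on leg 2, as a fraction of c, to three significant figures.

β = 0.792

Leg 1: γ = 8.49; τ_1 = 52.49/8.490 = 6.183 years.
Leg 2: speed unknown; τ_2 = 59.62/γ_2.
Leg 3: β = 0.8263; γ = 1/√(1 − 0.8263²) = 1/√0.3172 = 1.775; τ_3 = 21.65/1.775 = 12.19 years.
Total proper time: 6.183 + τ_2 + 12.19 = 54.78, so τ_2 = 54.78 − 18.38 = 36.40 years.
γ_2 = 59.62/36.40 = 1.638; β = √(1 − 1/γ²) = √0.6272.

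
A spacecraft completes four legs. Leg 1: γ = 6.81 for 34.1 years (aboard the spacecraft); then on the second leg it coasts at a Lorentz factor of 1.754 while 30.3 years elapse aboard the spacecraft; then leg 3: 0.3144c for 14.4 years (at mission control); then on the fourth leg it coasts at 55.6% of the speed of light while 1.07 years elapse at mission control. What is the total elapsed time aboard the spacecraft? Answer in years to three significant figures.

Leg 1: 34.1 years is already measured aboard the spacecraft.
Leg 2: 30.3 years is already measured aboard the spacecraft.
Leg 3: γ = 1/√(1 − 0.3144²) = 1/√0.9012 = 1.053; τ_3 = 14.4/1.053 = 13.67 years.
Leg 4: β = 0.556; γ = 1/√(1 − 0.556²) = 1/√0.6909 = 1.203; τ_4 = 1.07/1.203 = 0.8894 years.
Total: 34.10 + 30.30 + 13.67 + 0.8894 years.

τ = 79.0 years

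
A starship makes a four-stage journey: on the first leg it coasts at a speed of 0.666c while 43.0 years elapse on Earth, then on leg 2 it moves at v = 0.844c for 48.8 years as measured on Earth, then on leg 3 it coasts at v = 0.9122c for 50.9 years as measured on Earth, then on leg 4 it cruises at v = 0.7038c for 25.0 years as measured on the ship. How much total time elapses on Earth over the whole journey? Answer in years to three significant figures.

Δt = 178 years

Leg 1: 43.0 years is already measured on Earth.
Leg 2: 48.8 years is already measured on Earth.
Leg 3: 50.9 years is already measured on Earth.
Leg 4: γ = 1/√(1 − 0.7038²) = 1/√0.5047 = 1.408; Δt_4 = 1.408 × 25.0 = 35.19 years.
Total: 43.00 + 48.80 + 50.90 + 35.19 years.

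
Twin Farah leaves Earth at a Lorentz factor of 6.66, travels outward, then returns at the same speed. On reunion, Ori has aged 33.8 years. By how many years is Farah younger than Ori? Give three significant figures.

Δt − τ = 28.7 years

γ = 6.66
Farah's elapsed proper time: τ = 33.8/6.660 = 5.075 years.
Age gap = Δt − τ = 33.8 − 5.075 years.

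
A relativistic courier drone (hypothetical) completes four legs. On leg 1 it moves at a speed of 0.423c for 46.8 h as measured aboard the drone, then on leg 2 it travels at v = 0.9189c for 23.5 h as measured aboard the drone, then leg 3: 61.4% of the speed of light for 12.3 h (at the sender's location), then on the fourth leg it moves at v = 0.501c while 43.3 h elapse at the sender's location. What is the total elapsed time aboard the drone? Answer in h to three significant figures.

Leg 1: 46.8 h is already measured aboard the drone.
Leg 2: 23.5 h is already measured aboard the drone.
Leg 3: β = 0.614; γ = 1/√(1 − 0.614²) = 1/√0.6230 = 1.267; τ_3 = 12.3/1.267 = 9.708 h.
Leg 4: γ = 1/√(1 − 0.501²) = 1/√0.7490 = 1.155; τ_4 = 43.3/1.155 = 37.47 h.
Total: 46.80 + 23.50 + 9.708 + 37.47 h.

τ = 117 h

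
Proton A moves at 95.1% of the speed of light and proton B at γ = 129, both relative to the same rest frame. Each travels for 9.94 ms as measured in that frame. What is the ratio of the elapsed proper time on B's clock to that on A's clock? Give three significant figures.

A: β = 0.951; γ = 1/√(1 − 0.951²) = 1/√0.09560 = 3.234. B: γ = 129.
τ_A/τ_B = γ_B/γ_A = 129.0/3.234 = 39.89, so τ_B/τ_A = 0.02507.

τ_B/τ_A = 0.0251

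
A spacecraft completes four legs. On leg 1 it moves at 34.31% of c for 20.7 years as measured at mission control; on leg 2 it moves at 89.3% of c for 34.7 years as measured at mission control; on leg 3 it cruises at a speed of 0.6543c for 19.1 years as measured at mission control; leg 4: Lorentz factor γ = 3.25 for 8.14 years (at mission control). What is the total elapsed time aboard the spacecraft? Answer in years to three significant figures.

τ = 52.0 years

Leg 1: β = 0.3431; γ = 1/√(1 − 0.3431²) = 1/√0.8823 = 1.065; τ_1 = 20.7/1.065 = 19.44 years.
Leg 2: β = 0.893; γ = 1/√(1 − 0.893²) = 1/√0.2026 = 2.222; τ_2 = 34.7/2.222 = 15.62 years.
Leg 3: γ = 1/√(1 − 0.6543²) = 1/√0.5719 = 1.322; τ_3 = 19.1/1.322 = 14.44 years.
Leg 4: γ = 3.25; τ_4 = 8.14/3.250 = 2.505 years.
Total: 19.44 + 15.62 + 14.44 + 2.505 years.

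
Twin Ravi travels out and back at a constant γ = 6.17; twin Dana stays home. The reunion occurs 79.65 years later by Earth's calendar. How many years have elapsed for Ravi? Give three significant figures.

γ = 6.17
Ravi's clock measures proper time along the trip: τ = Δt/γ = 79.65/6.170 years.

τ = 12.9 years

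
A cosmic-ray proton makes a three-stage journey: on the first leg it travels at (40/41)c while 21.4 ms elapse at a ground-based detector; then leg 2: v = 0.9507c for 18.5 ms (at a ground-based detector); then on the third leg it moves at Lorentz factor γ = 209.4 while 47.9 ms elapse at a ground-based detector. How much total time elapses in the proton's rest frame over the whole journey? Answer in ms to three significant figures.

Leg 1: γ = 1/√(1 − (40/41)²) = 41/9 ≈ 4.556; τ_1 = 21.4/4.556 = 4.698 ms.
Leg 2: γ = 1/√(1 − 0.9507²) = 1/√0.09617 = 3.225; τ_2 = 18.5/3.225 = 5.737 ms.
Leg 3: γ = 209.4; τ_3 = 47.9/209.4 = 0.2287 ms.
Total: 4.698 + 5.737 + 0.2287 ms.

τ = 10.7 ms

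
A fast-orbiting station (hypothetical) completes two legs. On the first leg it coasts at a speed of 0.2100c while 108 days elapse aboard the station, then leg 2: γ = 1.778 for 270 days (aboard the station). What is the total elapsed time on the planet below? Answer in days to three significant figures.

Leg 1: γ = 1/√(1 − 0.2100²) = 1/√0.9559 = 1.023; Δt_1 = 1.023 × 108 = 110.5 days.
Leg 2: γ = 1.778; Δt_2 = 1.778 × 270 = 480.1 days.
Total: 110.5 + 480.1 days.

Δt = 591 days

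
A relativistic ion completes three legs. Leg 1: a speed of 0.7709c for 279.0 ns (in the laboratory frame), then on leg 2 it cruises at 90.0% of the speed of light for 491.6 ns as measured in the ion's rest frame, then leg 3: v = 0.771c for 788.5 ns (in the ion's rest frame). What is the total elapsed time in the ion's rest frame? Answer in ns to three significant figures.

τ = 1460 ns

Leg 1: γ = 1/√(1 − 0.7709²) = 1/√0.4057 = 1.570; τ_1 = 279.0/1.570 = 177.7 ns.
Leg 2: 491.6 ns is already measured in the ion's rest frame.
Leg 3: 788.5 ns is already measured in the ion's rest frame.
Total: 177.7 + 491.6 + 788.5 ns.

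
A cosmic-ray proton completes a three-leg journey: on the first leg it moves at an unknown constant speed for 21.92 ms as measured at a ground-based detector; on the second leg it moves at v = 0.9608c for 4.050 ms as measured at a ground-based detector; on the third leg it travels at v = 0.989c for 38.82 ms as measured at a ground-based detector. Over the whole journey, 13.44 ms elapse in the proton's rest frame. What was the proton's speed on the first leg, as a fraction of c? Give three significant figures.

Leg 1: speed unknown; τ_1 = 21.92/γ_1.
Leg 2: γ = 1/√(1 − 0.9608²) = 1/√0.07686 = 3.607; τ_2 = 4.050/3.607 = 1.123 ms.
Leg 3: γ = 1/√(1 − 0.989²) = 1/√0.02188 = 6.761; τ_3 = 38.82/6.761 = 5.742 ms.
Total proper time: τ_1 + 1.123 + 5.742 = 13.44, so τ_1 = 13.44 − 6.865 = 6.575 ms.
γ_1 = 21.92/6.575 = 3.334; β = √(1 − 1/γ²) = √0.9100.

β = 0.954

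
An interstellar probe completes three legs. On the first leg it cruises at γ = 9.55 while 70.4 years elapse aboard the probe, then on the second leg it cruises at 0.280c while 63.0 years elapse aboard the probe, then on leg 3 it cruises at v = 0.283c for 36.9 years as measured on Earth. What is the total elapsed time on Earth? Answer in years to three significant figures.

Δt = 775 years

Leg 1: γ = 9.55; Δt_1 = 9.550 × 70.4 = 672.3 years.
Leg 2: γ = 1/√(1 − 0.280²) = 25/24 ≈ 1.042; Δt_2 = 1.042 × 63.0 = 65.62 years.
Leg 3: 36.9 years is already measured on Earth.
Total: 672.3 + 65.62 + 36.90 years.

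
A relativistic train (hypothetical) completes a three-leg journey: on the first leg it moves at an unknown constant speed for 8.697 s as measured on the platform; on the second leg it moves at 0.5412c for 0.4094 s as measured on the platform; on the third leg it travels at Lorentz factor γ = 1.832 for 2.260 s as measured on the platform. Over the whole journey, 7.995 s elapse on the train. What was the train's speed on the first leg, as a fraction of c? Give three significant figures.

β = 0.675

Leg 1: speed unknown; τ_1 = 8.697/γ_1.
Leg 2: γ = 1/√(1 − 0.5412²) = 1/√0.7071 = 1.189; τ_2 = 0.4094/1.189 = 0.3443 s.
Leg 3: γ = 1.832; τ_3 = 2.260/1.832 = 1.234 s.
Total proper time: τ_1 + 0.3443 + 1.234 = 7.995, so τ_1 = 7.995 − 1.578 = 6.417 s.
γ_1 = 8.697/6.417 = 1.355; β = √(1 − 1/γ²) = √0.4556.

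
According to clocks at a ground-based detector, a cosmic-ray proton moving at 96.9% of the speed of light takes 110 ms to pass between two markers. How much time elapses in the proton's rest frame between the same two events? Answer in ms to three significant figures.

τ = 27.2 ms

β = 0.969; γ = 1/√(1 − 0.969²) = 1/√0.06104 = 4.048
The interval measured at a ground-based detector is the dilated one; the clock in the proton's rest frame measures the proper time τ = Δt/γ = 110/4.048 ms.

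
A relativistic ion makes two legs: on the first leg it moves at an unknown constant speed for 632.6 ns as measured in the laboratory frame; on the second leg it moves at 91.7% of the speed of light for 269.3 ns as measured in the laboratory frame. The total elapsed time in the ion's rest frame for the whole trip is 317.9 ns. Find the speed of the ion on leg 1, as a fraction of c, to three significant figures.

β = 0.943

Leg 1: speed unknown; τ_1 = 632.6/γ_1.
Leg 2: β = 0.917; γ = 1/√(1 − 0.917²) = 1/√0.1591 = 2.507; τ_2 = 269.3/2.507 = 107.4 ns.
Total proper time: τ_1 + 107.4 = 317.9, so τ_1 = 317.9 − 107.4 = 210.5 ns.
γ_1 = 632.6/210.5 = 3.006; β = √(1 − 1/γ²) = √0.8893.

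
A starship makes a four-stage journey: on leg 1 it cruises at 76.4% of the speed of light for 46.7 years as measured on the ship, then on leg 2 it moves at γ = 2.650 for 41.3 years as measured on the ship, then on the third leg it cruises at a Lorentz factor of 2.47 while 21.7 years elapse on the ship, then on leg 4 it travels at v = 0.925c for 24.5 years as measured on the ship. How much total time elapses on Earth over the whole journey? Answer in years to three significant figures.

Leg 1: β = 0.764; γ = 1/√(1 − 0.764²) = 1/√0.4163 = 1.550; Δt_1 = 1.550 × 46.7 = 72.38 years.
Leg 2: γ = 2.650; Δt_2 = 2.650 × 41.3 = 109.4 years.
Leg 3: γ = 2.47; Δt_3 = 2.470 × 21.7 = 53.60 years.
Leg 4: γ = 1/√(1 − 0.925²) = 1/√0.1444 = 2.632; Δt_4 = 2.632 × 24.5 = 64.48 years.
Total: 72.38 + 109.4 + 53.60 + 64.48 years.

Δt = 300 years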